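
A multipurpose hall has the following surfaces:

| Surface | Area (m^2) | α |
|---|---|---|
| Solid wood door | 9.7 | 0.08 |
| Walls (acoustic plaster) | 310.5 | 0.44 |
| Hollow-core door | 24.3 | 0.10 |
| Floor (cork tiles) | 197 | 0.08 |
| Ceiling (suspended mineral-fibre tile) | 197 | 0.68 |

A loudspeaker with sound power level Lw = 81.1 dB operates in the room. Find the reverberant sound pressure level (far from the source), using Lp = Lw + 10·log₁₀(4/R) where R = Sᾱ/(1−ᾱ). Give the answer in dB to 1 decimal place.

60.3 dB

Σ(Sᵢαᵢ) = 9.7·0.08 + 310.5·0.44 + 24.3·0.10 + 197·0.08 + 197·0.68 = 289.546; total area S = 738.5 m^2.
ᾱ = 289.546/738.5 = 0.3921; R = Sᾱ/(1−ᾱ) = 289.546/(1−0.3921) = 476.305 m^2.
Lp = 81.1 + 10·log₁₀(4/476.305) = 81.1 + (-20.76) = 60.3 dB.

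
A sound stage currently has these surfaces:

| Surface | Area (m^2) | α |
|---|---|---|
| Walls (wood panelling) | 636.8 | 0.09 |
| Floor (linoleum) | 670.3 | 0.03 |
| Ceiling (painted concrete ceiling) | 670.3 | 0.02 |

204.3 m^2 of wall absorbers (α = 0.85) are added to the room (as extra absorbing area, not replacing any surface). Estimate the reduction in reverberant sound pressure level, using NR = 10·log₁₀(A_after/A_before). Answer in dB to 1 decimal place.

Summing Sᵢαᵢ: 57.312 + 20.109 + 13.406 → A_before = 90.827 sabins.
Treatment contributes 204.3·0.85 = 173.655 sabins.
A_after = 90.827 + 173.655 = 264.482 sabins.
NR = 10·log₁₀(264.482/90.827) = 4.6 dB.

4.6 dB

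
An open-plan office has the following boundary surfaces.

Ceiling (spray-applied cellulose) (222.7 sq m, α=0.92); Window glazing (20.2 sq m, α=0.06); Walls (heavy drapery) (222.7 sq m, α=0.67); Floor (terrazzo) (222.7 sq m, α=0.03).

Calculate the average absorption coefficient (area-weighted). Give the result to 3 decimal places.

Total surface area S = 688.3 sq m.
Σ(Sᵢαᵢ) = 222.7*0.92 + 20.2*0.06 + 222.7*0.67 + 222.7*0.03 = 361.986.
ᾱ = A/S = 0.526.

0.526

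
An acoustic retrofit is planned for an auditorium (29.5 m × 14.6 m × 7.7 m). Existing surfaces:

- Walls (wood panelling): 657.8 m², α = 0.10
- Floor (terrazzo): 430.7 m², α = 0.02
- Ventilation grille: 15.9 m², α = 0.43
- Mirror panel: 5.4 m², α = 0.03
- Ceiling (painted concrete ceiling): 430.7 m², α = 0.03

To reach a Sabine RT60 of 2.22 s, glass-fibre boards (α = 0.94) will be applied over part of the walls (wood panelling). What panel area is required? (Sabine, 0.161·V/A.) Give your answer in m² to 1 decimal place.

Total absorption A₁ = 657.8×0.10 + 430.7×0.02 + 15.9×0.43 + 5.4×0.03 + 430.7×0.03
  = 65.780 + 8.614 + 6.837 + 0.162 + 12.921 = 94.314 m² sabins.
Required A₂ = 0.161·3316.39/2.22 = 240.513 sabins.
ΔA needed = 240.513 − 94.314 = 146.199 sabins.
Each m² of panel replacing the walls (wood panelling) adds (0.94 − 0.10) = 0.84 sabins.
Area = ΔA/Δα = 146.199/0.84 = 174.0 m².

174.0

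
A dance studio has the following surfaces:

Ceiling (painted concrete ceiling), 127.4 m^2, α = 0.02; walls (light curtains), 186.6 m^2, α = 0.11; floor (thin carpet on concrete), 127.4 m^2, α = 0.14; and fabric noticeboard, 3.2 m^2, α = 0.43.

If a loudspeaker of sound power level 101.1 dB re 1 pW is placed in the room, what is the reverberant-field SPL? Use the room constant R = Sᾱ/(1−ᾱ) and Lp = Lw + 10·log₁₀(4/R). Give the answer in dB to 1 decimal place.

90.4 dB

A = 42.286 sabins; S = 444.6 m^2.
ᾱ = 42.286/444.6 = 0.0951; R = Sᾱ/(1−ᾱ) = 42.286/(1−0.0951) = 46.730 m^2.
Lp = Lw + 10 log₁₀(4/R) = 101.1 -10.68 = 90.4 dB.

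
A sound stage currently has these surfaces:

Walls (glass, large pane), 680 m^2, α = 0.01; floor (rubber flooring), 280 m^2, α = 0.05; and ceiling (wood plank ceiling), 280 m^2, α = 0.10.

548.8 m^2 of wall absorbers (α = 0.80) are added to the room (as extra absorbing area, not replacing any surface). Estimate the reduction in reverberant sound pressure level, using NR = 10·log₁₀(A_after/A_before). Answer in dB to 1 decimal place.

10.0 dB

Equivalent absorption area: A_before = 680×0.01 + 280×0.05 + 280×0.10 = 48.800 m^2.
Added absorption = 548.8 × 0.80 = 439.040 sabins.
A_after = 48.800 + 439.040 = 487.840 sabins.
NR = 10·log₁₀(487.840/48.800) = 10.0 dB.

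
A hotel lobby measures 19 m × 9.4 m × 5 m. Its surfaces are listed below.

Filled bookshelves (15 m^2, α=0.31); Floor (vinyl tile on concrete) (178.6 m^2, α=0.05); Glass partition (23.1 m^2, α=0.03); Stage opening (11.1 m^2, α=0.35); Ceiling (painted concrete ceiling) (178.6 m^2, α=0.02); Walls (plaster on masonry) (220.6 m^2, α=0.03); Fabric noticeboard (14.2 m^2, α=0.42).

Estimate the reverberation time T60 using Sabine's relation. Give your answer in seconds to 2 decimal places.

4.19 seconds

Equivalent absorption area: A = 15×0.31 + 178.6×0.05 + 23.1×0.03 + 11.1×0.35 + 178.6×0.02 + 220.6×0.03 + 14.2×0.42 = 34.312 m^2.
V = 19·9.4·5 = 893 m³.
Sabine: RT60 = 0.161 × 893 / 34.312 = 4.19 s.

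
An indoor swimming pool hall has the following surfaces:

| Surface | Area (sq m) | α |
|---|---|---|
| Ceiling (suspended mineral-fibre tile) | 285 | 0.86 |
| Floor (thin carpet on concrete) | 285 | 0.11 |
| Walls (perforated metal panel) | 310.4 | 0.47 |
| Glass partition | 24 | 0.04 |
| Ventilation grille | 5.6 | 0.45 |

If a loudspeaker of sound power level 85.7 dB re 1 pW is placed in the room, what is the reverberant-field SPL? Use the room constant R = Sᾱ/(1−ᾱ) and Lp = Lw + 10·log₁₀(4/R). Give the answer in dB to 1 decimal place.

62.7 dB

Σ(Sᵢαᵢ) = 285×0.86 + 285×0.11 + 310.4×0.47 + 24×0.04 + 5.6×0.45 = 425.818; total area S = 910.0 sq m.
ᾱ = 425.818/910.0 = 0.4679; R = Sᾱ/(1−ᾱ) = 425.818/(1−0.4679) = 800.259 sq m.
Lp = Lw + 10 log₁₀(4/R) = 85.7 -23.01 = 62.7 dB.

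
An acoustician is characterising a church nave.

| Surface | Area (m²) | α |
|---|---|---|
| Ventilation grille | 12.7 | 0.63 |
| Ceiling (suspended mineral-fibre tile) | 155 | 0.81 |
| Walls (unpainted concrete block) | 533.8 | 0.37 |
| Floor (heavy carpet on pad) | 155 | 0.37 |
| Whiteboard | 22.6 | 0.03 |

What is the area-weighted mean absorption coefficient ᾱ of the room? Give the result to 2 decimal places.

Total surface area S = 879.1 m².
A = 12.7*0.63 + 155*0.81 + 533.8*0.37 + 155*0.37 + 22.6*0.03 = 389.085 sabins.
ᾱ = 389.085 / 879.1 = 0.44.

0.44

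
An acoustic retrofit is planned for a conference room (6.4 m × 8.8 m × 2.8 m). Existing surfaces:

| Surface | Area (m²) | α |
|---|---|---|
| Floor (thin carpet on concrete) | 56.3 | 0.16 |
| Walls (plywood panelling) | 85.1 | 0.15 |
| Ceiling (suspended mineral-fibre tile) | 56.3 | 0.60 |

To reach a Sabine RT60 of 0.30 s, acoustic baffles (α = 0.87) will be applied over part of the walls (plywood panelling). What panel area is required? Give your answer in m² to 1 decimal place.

40.4

A₁ = Σ Sᵢαᵢ = 56.3*0.16 + 85.1*0.15 + 56.3*0.60 = 55.553 sabins.
Required A₂ = 0.161·157.696/0.30 = 84.630 sabins.
Absorption to add: 84.630 − 55.553 = 29.077 sabins.
Net gain per m²: Δα = 0.87 − 0.15 = 0.72.
Panel area = 29.077 / 0.72 = 40.4 m².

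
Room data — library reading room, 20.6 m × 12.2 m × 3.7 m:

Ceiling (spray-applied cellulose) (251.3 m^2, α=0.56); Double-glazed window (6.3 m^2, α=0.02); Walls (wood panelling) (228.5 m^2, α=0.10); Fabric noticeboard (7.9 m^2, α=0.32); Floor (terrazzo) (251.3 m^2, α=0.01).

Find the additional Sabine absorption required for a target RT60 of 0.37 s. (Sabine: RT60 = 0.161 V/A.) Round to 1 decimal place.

Equivalent absorption area: A₁ = 251.3·0.56 + 6.3·0.02 + 228.5·0.10 + 7.9·0.32 + 251.3·0.01 = 168.745 m^2.
For T = 0.37 s, need A₂ = 0.161·V/T = 0.161·929.884/0.37 = 404.625 sabins.
ΔA = A₂ − A₁ = 404.625 − 168.745 = 235.9 sabins.

235.9 sabins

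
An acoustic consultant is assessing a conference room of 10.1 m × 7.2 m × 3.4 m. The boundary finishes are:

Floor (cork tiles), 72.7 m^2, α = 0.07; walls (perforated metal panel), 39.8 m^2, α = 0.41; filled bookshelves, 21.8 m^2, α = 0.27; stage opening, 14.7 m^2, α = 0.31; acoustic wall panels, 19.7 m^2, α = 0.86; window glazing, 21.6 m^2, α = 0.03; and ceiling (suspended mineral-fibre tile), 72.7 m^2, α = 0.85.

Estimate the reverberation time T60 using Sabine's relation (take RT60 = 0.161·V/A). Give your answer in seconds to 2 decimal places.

0.36 seconds

A = Σ Sᵢαᵢ = 72.7·0.07 + 39.8·0.41 + 21.8·0.27 + 14.7·0.31 + 19.7·0.86 + 21.6·0.03 + 72.7·0.85 = 111.235 sabins.
Room volume: 247.248 m³.
RT60 = 0.161 · V / A = 0.161 × 247.248 / 111.235 = 0.36 s.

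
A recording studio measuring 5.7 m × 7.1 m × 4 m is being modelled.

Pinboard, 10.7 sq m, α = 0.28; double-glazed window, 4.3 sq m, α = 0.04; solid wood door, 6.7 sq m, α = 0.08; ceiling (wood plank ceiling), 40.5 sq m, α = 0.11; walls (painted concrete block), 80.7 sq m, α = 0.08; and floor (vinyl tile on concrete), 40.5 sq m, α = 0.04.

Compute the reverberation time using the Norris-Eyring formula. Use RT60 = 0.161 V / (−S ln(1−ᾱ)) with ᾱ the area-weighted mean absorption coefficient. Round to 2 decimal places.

S = Σ Sᵢ = 183.4 sq m.
Absorption A = 10.7·0.28 + 4.3·0.04 + 6.7·0.08 + 40.5·0.11 + 80.7·0.08 + 40.5·0.04 = 16.235 sabins.
ᾱ = 16.235 / 183.4 = 0.0885.
Eyring denominator: −S ln(1−ᾱ) = 16.995.
V = 5.7 × 7.1 × 4 = 161.88 m³.
T = 0.161·V/[−S·ln(1−ᾱ)] = 0.161·161.88/16.995 = 1.53 s.

1.53 sec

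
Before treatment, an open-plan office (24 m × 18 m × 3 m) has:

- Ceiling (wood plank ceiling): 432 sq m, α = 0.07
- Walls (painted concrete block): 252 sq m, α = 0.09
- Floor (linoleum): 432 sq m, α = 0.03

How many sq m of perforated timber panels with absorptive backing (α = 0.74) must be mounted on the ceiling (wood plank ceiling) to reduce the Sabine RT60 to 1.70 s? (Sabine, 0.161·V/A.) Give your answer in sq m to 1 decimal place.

Summing Sᵢαᵢ: 30.240 + 22.680 + 12.960 → A₁ = 65.880 sabins.
Required A₂ = 0.161·1296/1.70 = 122.739 sabins.
ΔA needed = 122.739 − 65.880 = 56.859 sabins.
Net gain per sq m: Δα = 0.74 − 0.07 = 0.67.
Panel area = 56.859 / 0.67 = 84.9 sq m.

84.9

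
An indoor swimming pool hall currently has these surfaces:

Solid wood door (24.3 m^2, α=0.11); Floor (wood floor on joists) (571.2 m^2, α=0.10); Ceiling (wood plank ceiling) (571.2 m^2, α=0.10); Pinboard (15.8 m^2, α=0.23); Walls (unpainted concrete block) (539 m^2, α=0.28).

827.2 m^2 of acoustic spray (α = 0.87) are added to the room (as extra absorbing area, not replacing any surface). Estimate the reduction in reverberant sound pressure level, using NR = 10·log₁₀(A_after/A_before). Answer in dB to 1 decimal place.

5.6 dB

Summing Sᵢαᵢ: 2.673 + 57.120 + 57.120 + 3.634 + 150.920 → A_before = 271.467 sabins.
Added absorption = 827.2 × 0.87 = 719.664 sabins.
A_after = 271.467 + 719.664 = 991.131 sabins.
NR = 10·log₁₀(991.131/271.467) = 5.6 dB.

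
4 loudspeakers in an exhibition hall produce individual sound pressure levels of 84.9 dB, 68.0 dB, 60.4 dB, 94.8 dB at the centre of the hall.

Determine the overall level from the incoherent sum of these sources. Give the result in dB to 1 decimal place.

Σ 10^(Lᵢ/10) = 3.336e+09.
Combined level = 10 log₁₀(3.336e+09) = 95.2 dB.

95.2 dB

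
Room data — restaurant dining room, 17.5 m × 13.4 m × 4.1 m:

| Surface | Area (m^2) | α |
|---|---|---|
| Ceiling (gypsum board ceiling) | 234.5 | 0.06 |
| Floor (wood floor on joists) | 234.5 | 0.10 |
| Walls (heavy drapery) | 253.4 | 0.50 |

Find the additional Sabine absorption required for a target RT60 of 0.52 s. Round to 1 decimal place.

133.5 sabins

A₁ = Σ Sᵢαᵢ = 234.5*0.06 + 234.5*0.10 + 253.4*0.50 = 164.220 sabins.
V = 961.45 m³. Required absorption A₂ = 0.161 × 961.45 / 0.52 = 297.680 sabins.
ΔA = A₂ − A₁ = 297.680 − 164.220 = 133.5 sabins.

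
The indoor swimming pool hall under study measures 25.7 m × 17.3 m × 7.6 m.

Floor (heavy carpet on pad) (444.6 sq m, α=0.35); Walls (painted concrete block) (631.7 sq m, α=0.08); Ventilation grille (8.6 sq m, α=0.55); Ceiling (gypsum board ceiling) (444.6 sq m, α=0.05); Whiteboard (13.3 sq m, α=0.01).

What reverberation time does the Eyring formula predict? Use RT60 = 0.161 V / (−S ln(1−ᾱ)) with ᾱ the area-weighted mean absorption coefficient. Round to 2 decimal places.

2.15 seconds

Total surface area S = 444.6 + 631.7 + 8.6 + 444.6 + 13.3 = 1542.8 sq m.
Absorption A = 444.6·0.35 + 631.7·0.08 + 8.6·0.55 + 444.6·0.05 + 13.3·0.01 = 233.239 sabins.
ᾱ = 233.239 / 1542.8 = 0.1512.
−S·ln(1−ᾱ) = −1542.8 × ln(1 − 0.1512) = 252.914.
V = 25.7 × 17.3 × 7.6 = 3379.036 m³.
RT60 = 0.161 × 3379.036 / 252.914 = 2.15 s.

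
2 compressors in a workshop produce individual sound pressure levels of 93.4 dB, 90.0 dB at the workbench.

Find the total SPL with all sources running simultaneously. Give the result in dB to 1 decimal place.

95.0 dB

Σ 10^(Lᵢ/10) = 3.188e+09.
Combined level = 10 log₁₀(3.188e+09) = 95.0 dB.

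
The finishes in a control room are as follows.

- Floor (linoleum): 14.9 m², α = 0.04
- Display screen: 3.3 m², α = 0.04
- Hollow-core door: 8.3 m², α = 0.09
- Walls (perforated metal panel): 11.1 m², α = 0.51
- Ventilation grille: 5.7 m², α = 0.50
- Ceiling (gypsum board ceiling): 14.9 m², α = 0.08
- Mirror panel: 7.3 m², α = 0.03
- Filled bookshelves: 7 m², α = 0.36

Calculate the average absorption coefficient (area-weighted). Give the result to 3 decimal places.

S = Σ Sᵢ = 14.9 + 3.3 + 8.3 + 11.1 + 5.7 + 14.9 + 7.3 + 7 = 72.5 m².
A = 14.9·0.04 + 3.3·0.04 + 8.3·0.09 + 11.1·0.51 + 5.7·0.50 + 14.9·0.08 + 7.3·0.03 + 7·0.36 = 13.917 sabins.
ᾱ = A/S = 0.192.

0.192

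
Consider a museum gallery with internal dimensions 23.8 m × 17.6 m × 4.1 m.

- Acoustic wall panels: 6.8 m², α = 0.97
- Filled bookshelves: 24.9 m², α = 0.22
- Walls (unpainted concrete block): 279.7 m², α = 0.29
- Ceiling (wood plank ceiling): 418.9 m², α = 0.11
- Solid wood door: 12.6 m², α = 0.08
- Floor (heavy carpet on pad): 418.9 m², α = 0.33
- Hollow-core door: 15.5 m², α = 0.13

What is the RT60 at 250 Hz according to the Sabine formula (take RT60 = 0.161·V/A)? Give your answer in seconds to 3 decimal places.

0.986 sec

Total absorption A = 6.8·0.97 + 24.9·0.22 + 279.7·0.29 + 418.9·0.11 + 12.6·0.08 + 418.9·0.33 + 15.5·0.13
  = 6.596 + 5.478 + 81.113 + 46.079 + 1.008 + 138.237 + 2.015 = 280.526 m² sabins.
Room volume: 1717.408 m³.
RT60 = 0.161 · V / A = 0.161 × 1717.408 / 280.526 = 0.986 s.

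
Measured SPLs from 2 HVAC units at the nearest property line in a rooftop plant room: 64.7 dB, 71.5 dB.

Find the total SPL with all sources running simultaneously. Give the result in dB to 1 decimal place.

72.3 dB

Sum in the linear (power) domain: Σ 10^(Lᵢ/10) = 10^(64.7/10) + 10^(71.5/10) = 1.708e+07.
L_total = 10·log₁₀(1.708e+07) = 72.3 dB.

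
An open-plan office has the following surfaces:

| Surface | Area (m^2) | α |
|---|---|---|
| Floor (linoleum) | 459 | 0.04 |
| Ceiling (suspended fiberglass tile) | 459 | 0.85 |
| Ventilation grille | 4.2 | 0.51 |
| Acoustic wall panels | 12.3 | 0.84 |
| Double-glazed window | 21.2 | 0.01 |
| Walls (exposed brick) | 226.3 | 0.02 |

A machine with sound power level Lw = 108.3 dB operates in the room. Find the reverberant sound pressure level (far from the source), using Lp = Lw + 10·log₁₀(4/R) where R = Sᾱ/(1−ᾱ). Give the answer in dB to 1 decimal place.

86.1 dB

A = 425.722 sabins; S = 1182.0 m^2.
ᾱ = 0.3602, so room constant R = A/(1−ᾱ) = 665.399 m^2.
Lp = 108.3 + 10·log₁₀(4/665.399) = 108.3 + (-22.21) = 86.1 dB.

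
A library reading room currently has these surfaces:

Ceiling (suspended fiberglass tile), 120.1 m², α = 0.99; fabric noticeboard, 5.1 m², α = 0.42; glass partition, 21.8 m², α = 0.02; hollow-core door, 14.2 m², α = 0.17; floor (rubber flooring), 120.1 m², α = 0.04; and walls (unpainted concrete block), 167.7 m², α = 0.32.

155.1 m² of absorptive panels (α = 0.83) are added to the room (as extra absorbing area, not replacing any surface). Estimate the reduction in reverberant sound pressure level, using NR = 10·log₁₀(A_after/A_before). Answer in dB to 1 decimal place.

Summing Sᵢαᵢ: 118.899 + 2.142 + 0.436 + 2.414 + 4.804 + 53.664 → A_before = 182.359 sabins.
Added absorption = 155.1 × 0.83 = 128.733 sabins.
New total A_after = 311.092 sabins.
Reduction = 10 log₁₀(A_after/A_before) = 10 log₁₀(1.7059) = 2.3 dB.

2.3 dB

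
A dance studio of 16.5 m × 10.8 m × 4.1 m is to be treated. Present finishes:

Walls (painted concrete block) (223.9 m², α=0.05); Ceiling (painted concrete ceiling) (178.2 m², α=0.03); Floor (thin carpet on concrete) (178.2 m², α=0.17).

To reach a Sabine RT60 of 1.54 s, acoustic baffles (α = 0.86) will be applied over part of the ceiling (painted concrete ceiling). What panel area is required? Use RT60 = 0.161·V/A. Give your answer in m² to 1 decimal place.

35.6

Total absorption A₁ = 223.9*0.05 + 178.2*0.03 + 178.2*0.17
  = 11.195 + 5.346 + 30.294 = 46.835 m² sabins.
Required A₂ = 0.161·730.62/1.54 = 76.383 sabins.
Absorption to add: 76.383 − 46.835 = 29.548 sabins.
Net gain per m²: Δα = 0.86 − 0.03 = 0.83.
Area = ΔA/Δα = 29.548/0.83 = 35.6 m².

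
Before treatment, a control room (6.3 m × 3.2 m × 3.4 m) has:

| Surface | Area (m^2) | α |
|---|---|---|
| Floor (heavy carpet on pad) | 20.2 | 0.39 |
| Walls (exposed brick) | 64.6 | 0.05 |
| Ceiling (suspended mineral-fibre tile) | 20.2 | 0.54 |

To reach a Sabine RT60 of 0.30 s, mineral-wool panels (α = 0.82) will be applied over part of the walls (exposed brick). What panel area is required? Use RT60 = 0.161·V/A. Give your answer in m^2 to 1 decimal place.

19.2

A₁ = Σ Sᵢαᵢ = 20.2*0.39 + 64.6*0.05 + 20.2*0.54 = 22.016 sabins.
Required A₂ = 0.161·68.544/0.30 = 36.785 sabins.
ΔA needed = 36.785 − 22.016 = 14.769 sabins.
Each m^2 of panel replacing the walls (exposed brick) adds (0.82 − 0.05) = 0.77 sabins.
Panel area = 14.769 / 0.77 = 19.2 m^2.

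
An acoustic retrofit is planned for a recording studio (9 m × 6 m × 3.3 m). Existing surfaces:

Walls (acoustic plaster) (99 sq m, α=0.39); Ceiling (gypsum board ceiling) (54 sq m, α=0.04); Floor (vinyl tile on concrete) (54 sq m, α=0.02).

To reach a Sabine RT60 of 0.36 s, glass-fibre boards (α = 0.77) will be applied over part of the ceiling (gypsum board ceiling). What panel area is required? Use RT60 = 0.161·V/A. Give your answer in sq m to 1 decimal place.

51.8

Equivalent absorption area: A₁ = 99·0.39 + 54·0.04 + 54·0.02 = 41.850 sq m.
Required A₂ = 0.161·178.2/0.36 = 79.695 sabins.
ΔA needed = 79.695 − 41.850 = 37.845 sabins.
Net gain per sq m: Δα = 0.77 − 0.04 = 0.73.
Area = ΔA/Δα = 37.845/0.73 = 51.8 sq m.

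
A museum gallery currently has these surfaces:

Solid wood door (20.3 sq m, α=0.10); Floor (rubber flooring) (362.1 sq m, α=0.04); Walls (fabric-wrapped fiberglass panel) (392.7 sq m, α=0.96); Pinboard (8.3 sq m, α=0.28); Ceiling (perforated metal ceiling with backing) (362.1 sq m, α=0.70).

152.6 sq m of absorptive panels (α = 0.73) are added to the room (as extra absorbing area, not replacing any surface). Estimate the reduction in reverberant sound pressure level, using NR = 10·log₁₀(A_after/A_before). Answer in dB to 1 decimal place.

0.7 dB

Summing Sᵢαᵢ: 2.030 + 14.484 + 376.992 + 2.324 + 253.470 → A_before = 649.300 sabins.
Added absorption = 152.6 × 0.73 = 111.398 sabins.
New total A_after = 760.698 sabins.
Reduction = 10 log₁₀(A_after/A_before) = 10 log₁₀(1.1716) = 0.7 dB.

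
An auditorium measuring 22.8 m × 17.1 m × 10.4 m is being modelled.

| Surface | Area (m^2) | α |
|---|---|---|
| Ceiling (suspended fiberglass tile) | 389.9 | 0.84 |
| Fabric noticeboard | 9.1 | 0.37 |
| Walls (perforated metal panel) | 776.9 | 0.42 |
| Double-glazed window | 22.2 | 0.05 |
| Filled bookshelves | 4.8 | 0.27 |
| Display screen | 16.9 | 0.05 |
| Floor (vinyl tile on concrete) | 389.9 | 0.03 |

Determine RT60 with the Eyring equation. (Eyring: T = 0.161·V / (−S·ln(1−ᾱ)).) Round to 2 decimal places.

0.75 sec

Total surface area S = 389.9 + 9.1 + 776.9 + 22.2 + 4.8 + 16.9 + 389.9 = 1609.7 m^2.
Σ(Sᵢαᵢ) = 389.9·0.84 + 9.1·0.37 + 776.9·0.42 + 22.2·0.05 + 4.8·0.27 + 16.9·0.05 + 389.9·0.03 = 672.129.
Mean coefficient ᾱ = A/S = 0.4175.
−S·ln(1−ᾱ) = −1609.7 × ln(1 − 0.4175) = 869.924.
V = 22.8 × 17.1 × 10.4 = 4054.752 m³.
T = 0.161·V/[−S·ln(1−ᾱ)] = 0.161·4054.752/869.924 = 0.75 s.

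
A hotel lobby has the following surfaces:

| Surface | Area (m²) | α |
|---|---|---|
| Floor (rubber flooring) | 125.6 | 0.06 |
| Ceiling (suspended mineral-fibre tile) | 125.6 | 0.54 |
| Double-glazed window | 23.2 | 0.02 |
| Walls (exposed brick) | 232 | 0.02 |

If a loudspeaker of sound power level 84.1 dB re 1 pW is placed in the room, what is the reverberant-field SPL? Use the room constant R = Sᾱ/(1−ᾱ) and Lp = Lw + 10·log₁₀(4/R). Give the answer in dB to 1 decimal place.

A = 80.464 sabins; S = 506.4 m².
ᾱ = 0.1589, so room constant R = A/(1−ᾱ) = 95.665 m².
Lp = Lw + 10 log₁₀(4/R) = 84.1 -13.79 = 70.3 dB.

70.3 dB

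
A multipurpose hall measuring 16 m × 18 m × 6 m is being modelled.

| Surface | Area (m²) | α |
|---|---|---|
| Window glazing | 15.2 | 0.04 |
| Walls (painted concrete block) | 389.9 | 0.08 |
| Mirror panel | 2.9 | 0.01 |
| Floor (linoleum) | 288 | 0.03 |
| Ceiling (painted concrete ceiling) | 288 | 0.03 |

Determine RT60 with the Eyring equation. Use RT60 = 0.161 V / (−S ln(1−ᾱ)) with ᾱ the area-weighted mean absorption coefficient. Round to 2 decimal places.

5.52 sec

Total surface area S = 15.2 + 389.9 + 2.9 + 288 + 288 = 984.0 m².
Absorption A = 15.2·0.04 + 389.9·0.08 + 2.9·0.01 + 288·0.03 + 288·0.03 = 49.109 sabins.
Mean coefficient ᾱ = A/S = 0.0499.
Eyring denominator: −S ln(1−ᾱ) = 50.369.
V = 16 × 18 × 6 = 1728 m³.
RT60 = 0.161 × 1728 / 50.369 = 5.52 s.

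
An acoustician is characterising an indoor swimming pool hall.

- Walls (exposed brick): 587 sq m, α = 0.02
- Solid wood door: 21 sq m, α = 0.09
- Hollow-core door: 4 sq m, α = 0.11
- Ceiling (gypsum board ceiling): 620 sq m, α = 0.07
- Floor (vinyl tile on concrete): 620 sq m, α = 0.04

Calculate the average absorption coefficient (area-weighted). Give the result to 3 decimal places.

Total surface area S = 1852.0 sq m.
Weighted sum Σ Sα = 82.270.
ᾱ = A/S = 0.044.

0.044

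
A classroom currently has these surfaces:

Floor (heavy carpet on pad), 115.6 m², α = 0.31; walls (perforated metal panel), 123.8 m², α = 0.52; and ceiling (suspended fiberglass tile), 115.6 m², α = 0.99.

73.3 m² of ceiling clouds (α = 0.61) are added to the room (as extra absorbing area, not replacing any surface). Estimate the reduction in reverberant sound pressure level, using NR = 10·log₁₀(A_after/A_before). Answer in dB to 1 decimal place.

Equivalent absorption area: A_before = 115.6·0.31 + 123.8·0.52 + 115.6·0.99 = 214.656 m².
Treatment contributes 73.3·0.61 = 44.713 sabins.
A_after = 214.656 + 44.713 = 259.369 sabins.
NR = 10·log₁₀(259.369/214.656) = 0.8 dB.

0.8 dB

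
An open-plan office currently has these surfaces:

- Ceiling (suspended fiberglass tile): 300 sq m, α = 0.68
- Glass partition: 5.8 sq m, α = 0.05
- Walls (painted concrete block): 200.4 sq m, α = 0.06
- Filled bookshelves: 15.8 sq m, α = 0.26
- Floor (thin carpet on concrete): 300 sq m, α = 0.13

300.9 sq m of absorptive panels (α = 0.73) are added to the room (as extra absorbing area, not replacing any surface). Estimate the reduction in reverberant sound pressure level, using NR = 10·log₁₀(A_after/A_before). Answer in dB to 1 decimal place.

2.7 dB

Equivalent absorption area: A_before = 300*0.68 + 5.8*0.05 + 200.4*0.06 + 15.8*0.26 + 300*0.13 = 259.422 sq m.
Added absorption = 300.9 × 0.73 = 219.657 sabins.
A_after = 259.422 + 219.657 = 479.079 sabins.
NR = 10·log₁₀(479.079/259.422) = 2.7 dB.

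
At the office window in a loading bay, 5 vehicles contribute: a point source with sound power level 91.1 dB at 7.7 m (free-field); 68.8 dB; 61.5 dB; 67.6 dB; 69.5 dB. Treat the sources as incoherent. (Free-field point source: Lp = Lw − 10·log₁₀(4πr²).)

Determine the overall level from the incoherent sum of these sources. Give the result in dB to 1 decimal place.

Source at 7.7 m: Lp = 91.1 − 10·log₁₀(4π·7.7²) = 91.1 − 10·log₁₀(745.060) = 62.4 dB.
Converting to relative power and adding: 10^(62.4/10) + 10^(68.8/10) + 10^(61.5/10) + 10^(67.6/10) + 10^(69.5/10) = 2.54e+07.
L_total = 10·log₁₀(2.54e+07) = 74.0 dB.

74.0 dB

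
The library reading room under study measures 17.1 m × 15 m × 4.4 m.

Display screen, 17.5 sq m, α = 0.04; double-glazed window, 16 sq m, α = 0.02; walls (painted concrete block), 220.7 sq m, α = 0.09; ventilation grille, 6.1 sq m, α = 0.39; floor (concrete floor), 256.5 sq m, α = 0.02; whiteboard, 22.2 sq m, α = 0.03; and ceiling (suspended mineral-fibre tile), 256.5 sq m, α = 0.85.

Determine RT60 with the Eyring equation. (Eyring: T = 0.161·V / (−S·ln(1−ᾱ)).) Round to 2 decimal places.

0.61 s

S = Σ Sᵢ = 795.5 sq m.
Absorption A = 17.5×0.04 + 16×0.02 + 220.7×0.09 + 6.1×0.39 + 256.5×0.02 + 22.2×0.03 + 256.5×0.85 = 247.083 sabins.
ᾱ = 247.083 / 795.5 = 0.3106.
Eyring denominator: −S ln(1−ᾱ) = 295.873.
V = 17.1 × 15 × 4.4 = 1128.6 m³.
T = 0.161·V/[−S·ln(1−ᾱ)] = 0.161·1128.6/295.873 = 0.61 s.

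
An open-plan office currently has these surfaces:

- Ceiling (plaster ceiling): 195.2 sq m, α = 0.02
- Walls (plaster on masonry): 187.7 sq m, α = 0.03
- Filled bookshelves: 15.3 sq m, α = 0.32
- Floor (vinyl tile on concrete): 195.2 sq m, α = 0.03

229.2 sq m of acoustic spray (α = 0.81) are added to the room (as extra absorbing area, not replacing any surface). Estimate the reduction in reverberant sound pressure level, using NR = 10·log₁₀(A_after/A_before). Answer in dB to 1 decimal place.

A_before = Σ Sᵢαᵢ = 195.2×0.02 + 187.7×0.03 + 15.3×0.32 + 195.2×0.03 = 20.287 sabins.
Added absorption = 229.2 × 0.81 = 185.652 sabins.
New total A_after = 205.939 sabins.
Reduction = 10 log₁₀(A_after/A_before) = 10 log₁₀(10.1513) = 10.1 dB.

10.1 dB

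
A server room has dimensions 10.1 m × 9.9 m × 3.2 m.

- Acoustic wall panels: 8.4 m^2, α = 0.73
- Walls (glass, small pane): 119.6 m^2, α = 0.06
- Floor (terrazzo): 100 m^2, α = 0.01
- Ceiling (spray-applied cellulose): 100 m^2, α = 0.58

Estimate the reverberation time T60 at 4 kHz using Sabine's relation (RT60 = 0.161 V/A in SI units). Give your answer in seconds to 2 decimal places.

0.71 seconds

Total absorption A = 8.4×0.73 + 119.6×0.06 + 100×0.01 + 100×0.58
  = 6.132 + 7.176 + 1.000 + 58.000 = 72.308 m^2 sabins.
Volume V = 10.1 × 9.9 × 3.2 = 319.968 m³.
RT60 = 0.161 · V / A = 0.161 × 319.968 / 72.308 = 0.71 s.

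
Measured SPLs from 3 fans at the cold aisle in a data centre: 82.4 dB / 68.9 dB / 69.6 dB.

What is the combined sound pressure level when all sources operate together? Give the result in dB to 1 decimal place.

82.8 dB

Σ 10^(Lᵢ/10) = 1.907e+08.
Back to dB: 10·log₁₀ Σ = 82.8 dB.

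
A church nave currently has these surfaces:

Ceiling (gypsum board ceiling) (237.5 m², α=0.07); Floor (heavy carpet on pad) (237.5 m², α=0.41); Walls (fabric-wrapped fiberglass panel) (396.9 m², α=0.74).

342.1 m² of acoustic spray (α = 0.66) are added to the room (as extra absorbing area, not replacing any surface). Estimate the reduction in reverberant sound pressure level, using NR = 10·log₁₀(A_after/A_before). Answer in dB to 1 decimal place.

Equivalent absorption area: A_before = 237.5×0.07 + 237.5×0.41 + 396.9×0.74 = 407.706 m².
Treatment contributes 342.1·0.66 = 225.786 sabins.
A_after = 407.706 + 225.786 = 633.492 sabins.
NR = 10·log₁₀(633.492/407.706) = 1.9 dB.

1.9 dB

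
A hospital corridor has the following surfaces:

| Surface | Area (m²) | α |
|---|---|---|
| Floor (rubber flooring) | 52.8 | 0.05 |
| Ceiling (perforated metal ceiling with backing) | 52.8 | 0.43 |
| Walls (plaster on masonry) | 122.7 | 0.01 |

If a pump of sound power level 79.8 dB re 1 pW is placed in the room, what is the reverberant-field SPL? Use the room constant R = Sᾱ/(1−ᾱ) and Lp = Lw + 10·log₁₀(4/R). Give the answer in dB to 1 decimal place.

Σ(Sᵢαᵢ) = 52.8×0.05 + 52.8×0.43 + 122.7×0.01 = 26.571; total area S = 228.3 m².
ᾱ = 0.1164, so room constant R = A/(1−ᾱ) = 30.071 m².
Lp = Lw + 10 log₁₀(4/R) = 79.8 -8.76 = 71.0 dB.

71.0 dB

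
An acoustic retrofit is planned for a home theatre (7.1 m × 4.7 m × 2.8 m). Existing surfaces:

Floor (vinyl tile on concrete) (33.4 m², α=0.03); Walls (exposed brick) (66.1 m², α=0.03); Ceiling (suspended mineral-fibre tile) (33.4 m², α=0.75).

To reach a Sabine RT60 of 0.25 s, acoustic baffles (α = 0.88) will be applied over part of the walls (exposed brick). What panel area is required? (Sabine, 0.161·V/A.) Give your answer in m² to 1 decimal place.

Total absorption A₁ = 33.4×0.03 + 66.1×0.03 + 33.4×0.75
  = 1.002 + 1.983 + 25.050 = 28.035 m² sabins.
V = 93.436 m³. Target absorption A₂ = 0.161 × 93.436 / 0.25 = 60.173 sabins.
Absorption to add: 60.173 − 28.035 = 32.138 sabins.
Each m² of panel replacing the walls (exposed brick) adds (0.88 − 0.03) = 0.85 sabins.
Panel area = 32.138 / 0.85 = 37.8 m².

37.8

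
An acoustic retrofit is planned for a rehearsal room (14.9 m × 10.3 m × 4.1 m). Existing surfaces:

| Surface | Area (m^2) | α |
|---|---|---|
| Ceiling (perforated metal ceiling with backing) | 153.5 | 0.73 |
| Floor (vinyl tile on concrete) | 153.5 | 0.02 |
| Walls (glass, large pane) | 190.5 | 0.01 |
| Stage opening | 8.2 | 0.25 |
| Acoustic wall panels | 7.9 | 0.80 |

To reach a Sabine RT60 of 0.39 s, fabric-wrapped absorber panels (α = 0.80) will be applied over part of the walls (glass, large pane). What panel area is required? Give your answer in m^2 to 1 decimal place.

Summing Sᵢαᵢ: 112.055 + 3.070 + 1.905 + 2.050 + 6.320 → A₁ = 125.400 sabins.
Required A₂ = 0.161·629.227/0.39 = 259.758 sabins.
Absorption to add: 259.758 − 125.400 = 134.358 sabins.
Each m^2 of panel replacing the walls (glass, large pane) adds (0.80 − 0.01) = 0.79 sabins.
Panel area = 134.358 / 0.79 = 170.1 m^2.

170.1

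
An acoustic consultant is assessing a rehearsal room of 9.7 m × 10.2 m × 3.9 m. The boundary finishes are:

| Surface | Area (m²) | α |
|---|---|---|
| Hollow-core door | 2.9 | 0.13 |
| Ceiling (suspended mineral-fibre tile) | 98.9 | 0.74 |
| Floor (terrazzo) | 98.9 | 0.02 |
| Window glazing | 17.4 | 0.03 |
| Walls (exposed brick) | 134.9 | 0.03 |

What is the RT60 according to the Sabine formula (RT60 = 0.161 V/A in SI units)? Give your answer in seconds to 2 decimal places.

A = Σ Sᵢαᵢ = 2.9·0.13 + 98.9·0.74 + 98.9·0.02 + 17.4·0.03 + 134.9·0.03 = 80.110 sabins.
Room volume: 385.866 m³.
T = 0.161 V/A = 0.161·385.866/80.110 = 0.78 s.

0.78 s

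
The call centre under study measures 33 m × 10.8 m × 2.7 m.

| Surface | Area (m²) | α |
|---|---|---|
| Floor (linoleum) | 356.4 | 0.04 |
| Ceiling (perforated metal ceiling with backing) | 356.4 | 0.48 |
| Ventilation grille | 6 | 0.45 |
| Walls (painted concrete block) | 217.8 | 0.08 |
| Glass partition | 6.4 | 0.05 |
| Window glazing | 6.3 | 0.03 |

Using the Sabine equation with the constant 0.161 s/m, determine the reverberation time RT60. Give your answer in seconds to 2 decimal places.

0.75 s

Equivalent absorption area: A = 356.4×0.04 + 356.4×0.48 + 6×0.45 + 217.8×0.08 + 6.4×0.05 + 6.3×0.03 = 205.961 m².
Volume V = 33 × 10.8 × 2.7 = 962.28 m³.
Sabine: RT60 = 0.161 × 962.28 / 205.961 = 0.75 s.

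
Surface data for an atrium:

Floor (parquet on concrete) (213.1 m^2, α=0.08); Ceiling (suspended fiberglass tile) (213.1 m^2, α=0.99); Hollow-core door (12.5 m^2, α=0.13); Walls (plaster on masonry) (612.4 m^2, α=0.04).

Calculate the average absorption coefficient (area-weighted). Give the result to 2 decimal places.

0.24

Total surface area S = 1051.1 m^2.
A = 213.1·0.08 + 213.1·0.99 + 12.5·0.13 + 612.4·0.04 = 254.138 sabins.
ᾱ = A/S = 0.24.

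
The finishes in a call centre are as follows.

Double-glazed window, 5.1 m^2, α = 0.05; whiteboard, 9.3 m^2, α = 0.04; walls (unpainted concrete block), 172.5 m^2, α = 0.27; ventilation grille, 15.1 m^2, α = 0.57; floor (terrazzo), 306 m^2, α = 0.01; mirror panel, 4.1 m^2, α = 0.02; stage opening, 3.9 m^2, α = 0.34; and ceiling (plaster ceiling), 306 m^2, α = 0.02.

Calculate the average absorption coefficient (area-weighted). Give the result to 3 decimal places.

S = Σ Sᵢ = 5.1 + 9.3 + 172.5 + 15.1 + 306 + 4.1 + 3.9 + 306 = 822.0 m^2.
Weighted sum Σ Sα = 66.397.
ᾱ = A/S = 0.081.

0.081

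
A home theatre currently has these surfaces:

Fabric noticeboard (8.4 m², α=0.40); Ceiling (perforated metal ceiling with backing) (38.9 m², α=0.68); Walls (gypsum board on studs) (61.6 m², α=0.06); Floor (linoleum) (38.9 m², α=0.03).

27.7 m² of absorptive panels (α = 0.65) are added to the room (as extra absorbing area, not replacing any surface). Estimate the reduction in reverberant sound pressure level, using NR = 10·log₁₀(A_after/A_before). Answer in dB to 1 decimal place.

Equivalent absorption area: A_before = 8.4×0.40 + 38.9×0.68 + 61.6×0.06 + 38.9×0.03 = 34.675 m².
Treatment contributes 27.7·0.65 = 18.005 sabins.
New total A_after = 52.680 sabins.
Reduction = 10 log₁₀(A_after/A_before) = 10 log₁₀(1.5193) = 1.8 dB.

1.8 dB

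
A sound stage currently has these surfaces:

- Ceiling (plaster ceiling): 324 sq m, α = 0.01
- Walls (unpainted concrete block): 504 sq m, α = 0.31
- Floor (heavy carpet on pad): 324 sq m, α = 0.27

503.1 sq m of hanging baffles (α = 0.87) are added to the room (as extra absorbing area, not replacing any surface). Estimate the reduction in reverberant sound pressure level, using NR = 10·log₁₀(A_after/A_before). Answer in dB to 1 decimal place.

4.4 dB

Summing Sᵢαᵢ: 3.240 + 156.240 + 87.480 → A_before = 246.960 sabins.
Added absorption = 503.1 × 0.87 = 437.697 sabins.
A_after = 246.960 + 437.697 = 684.657 sabins.
Reduction = 10 log₁₀(A_after/A_before) = 10 log₁₀(2.7723) = 4.4 dB.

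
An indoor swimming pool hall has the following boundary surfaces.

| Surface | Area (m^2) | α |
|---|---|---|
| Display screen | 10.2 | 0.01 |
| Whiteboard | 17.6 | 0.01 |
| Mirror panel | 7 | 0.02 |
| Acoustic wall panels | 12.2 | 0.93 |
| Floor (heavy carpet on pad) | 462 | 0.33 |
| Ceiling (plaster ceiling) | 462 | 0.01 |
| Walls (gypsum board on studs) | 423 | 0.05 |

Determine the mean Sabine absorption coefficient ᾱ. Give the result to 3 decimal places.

0.136

Total surface area S = 1394.0 m^2.
Weighted sum Σ Sα = 189.994.
ᾱ = A/S = 0.136.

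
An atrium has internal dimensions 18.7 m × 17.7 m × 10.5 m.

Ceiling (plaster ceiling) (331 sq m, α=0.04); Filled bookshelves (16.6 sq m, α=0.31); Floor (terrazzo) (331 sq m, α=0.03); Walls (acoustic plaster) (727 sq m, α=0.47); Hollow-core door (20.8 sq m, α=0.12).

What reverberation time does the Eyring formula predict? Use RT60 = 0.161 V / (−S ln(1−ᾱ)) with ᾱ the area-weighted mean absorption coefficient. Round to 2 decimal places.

Total surface area S = 331 + 16.6 + 331 + 727 + 20.8 = 1426.4 sq m.
Absorption A = 331·0.04 + 16.6·0.31 + 331·0.03 + 727·0.47 + 20.8·0.12 = 372.502 sabins.
ᾱ = 372.502 / 1426.4 = 0.2611.
Eyring denominator: −S ln(1−ᾱ) = 431.618.
V = 18.7 × 17.7 × 10.5 = 3475.395 m³.
T = 0.161·V/[−S·ln(1−ᾱ)] = 0.161·3475.395/431.618 = 1.30 s.

1.30 seconds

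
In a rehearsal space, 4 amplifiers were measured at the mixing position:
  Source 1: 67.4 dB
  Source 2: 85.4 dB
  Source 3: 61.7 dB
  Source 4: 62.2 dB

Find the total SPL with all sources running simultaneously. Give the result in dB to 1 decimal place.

85.5 dB

Converting to relative power and adding: 10^(67.4/10) + 10^(85.4/10) + 10^(61.7/10) + 10^(62.2/10) = 3.554e+08.
Combined level = 10 log₁₀(3.554e+08) = 85.5 dB.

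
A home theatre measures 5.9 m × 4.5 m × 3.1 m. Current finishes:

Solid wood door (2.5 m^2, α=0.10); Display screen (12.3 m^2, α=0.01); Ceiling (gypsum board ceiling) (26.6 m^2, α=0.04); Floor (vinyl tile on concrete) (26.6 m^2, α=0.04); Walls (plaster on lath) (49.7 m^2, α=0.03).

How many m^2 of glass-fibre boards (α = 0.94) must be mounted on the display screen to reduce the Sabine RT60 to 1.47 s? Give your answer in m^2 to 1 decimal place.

A₁ = Σ Sᵢαᵢ = 2.5*0.10 + 12.3*0.01 + 26.6*0.04 + 26.6*0.04 + 49.7*0.03 = 3.992 sabins.
Required A₂ = 0.161·82.305/1.47 = 9.014 sabins.
ΔA needed = 9.014 − 3.992 = 5.022 sabins.
Net gain per m^2: Δα = 0.94 − 0.01 = 0.93.
Panel area = 5.022 / 0.93 = 5.4 m^2.

5.4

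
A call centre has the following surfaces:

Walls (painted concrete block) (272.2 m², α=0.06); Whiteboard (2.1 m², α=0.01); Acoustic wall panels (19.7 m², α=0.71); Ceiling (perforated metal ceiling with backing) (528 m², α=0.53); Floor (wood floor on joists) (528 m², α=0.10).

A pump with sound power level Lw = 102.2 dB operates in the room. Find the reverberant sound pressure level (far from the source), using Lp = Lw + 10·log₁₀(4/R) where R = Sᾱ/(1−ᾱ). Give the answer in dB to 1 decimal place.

Σ(Sᵢαᵢ) = 272.2×0.06 + 2.1×0.01 + 19.7×0.71 + 528×0.53 + 528×0.10 = 362.980; total area S = 1350.0 m².
ᾱ = 0.2689, so room constant R = A/(1−ᾱ) = 496.485 m².
Lp = 102.2 + 10·log₁₀(4/496.485) = 102.2 + (-20.94) = 81.3 dB.

81.3 dB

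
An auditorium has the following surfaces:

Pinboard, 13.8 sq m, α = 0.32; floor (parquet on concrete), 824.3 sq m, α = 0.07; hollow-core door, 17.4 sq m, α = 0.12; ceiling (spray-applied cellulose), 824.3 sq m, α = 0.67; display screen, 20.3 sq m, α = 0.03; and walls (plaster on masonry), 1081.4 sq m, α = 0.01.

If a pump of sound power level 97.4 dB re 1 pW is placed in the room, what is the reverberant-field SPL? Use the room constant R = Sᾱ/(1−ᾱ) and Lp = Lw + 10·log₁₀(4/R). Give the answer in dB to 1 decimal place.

74.3 dB

A = 627.909 sabins; S = 2781.5 sq m.
ᾱ = 0.2257, so room constant R = A/(1−ᾱ) = 810.938 sq m.
Lp = Lw + 10 log₁₀(4/R) = 97.4 -23.07 = 74.3 dB.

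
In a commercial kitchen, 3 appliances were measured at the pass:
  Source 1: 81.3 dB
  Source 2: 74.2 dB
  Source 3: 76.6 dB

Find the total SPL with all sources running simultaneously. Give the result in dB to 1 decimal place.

Σ 10^(Lᵢ/10) = 2.069e+08.
Combined level = 10 log₁₀(2.069e+08) = 83.2 dB.

83.2 dB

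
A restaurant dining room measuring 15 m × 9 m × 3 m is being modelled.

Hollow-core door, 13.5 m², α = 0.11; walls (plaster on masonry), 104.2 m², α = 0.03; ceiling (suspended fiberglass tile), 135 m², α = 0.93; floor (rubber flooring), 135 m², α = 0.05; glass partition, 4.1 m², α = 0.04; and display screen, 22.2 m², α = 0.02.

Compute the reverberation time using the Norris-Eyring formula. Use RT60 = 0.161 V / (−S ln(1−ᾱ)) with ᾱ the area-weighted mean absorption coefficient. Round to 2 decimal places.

0.39 s

Total surface area S = 13.5 + 104.2 + 135 + 135 + 4.1 + 22.2 = 414.0 m².
Absorption A = 13.5×0.11 + 104.2×0.03 + 135×0.93 + 135×0.05 + 4.1×0.04 + 22.2×0.02 = 137.519 sabins.
Mean coefficient ᾱ = A/S = 0.3322.
Eyring denominator: −S ln(1−ᾱ) = 167.159.
V = 15 × 9 × 3 = 405 m³.
RT60 = 0.161 × 405 / 167.159 = 0.39 s.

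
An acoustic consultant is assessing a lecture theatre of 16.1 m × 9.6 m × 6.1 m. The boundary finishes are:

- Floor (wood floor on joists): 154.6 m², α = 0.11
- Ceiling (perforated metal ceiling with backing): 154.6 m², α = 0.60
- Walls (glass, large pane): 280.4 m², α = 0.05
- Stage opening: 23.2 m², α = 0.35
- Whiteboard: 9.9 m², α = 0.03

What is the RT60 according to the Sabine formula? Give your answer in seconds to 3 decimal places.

1.148 sec

A = Σ Sᵢαᵢ = 154.6*0.11 + 154.6*0.60 + 280.4*0.05 + 23.2*0.35 + 9.9*0.03 = 132.203 sabins.
Room volume: 942.816 m³.
RT60 = 0.161 · V / A = 0.161 × 942.816 / 132.203 = 1.148 s.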